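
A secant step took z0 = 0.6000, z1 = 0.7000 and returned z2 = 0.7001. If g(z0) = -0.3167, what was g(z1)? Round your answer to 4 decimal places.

The secant line through (0.6000, -0.3167) and (0.7000, g(z1)) crosses zero at z2 = 0.7001.
So (0.6000, -0.3167), (0.7000, g(z1)), (0.7001, 0) are collinear:
g(z1) = -0.3167 · (0.7000 − 0.7001) / (0.6000 − 0.7001) = -0.3167 · (-0.000100)/(-0.100100) = -0.000316

-0.0003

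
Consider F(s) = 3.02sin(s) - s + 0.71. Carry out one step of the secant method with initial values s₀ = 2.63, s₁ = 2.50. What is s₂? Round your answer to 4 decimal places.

2.5049

F(2.63) = -0.441509, F(2.50) = 0.017386
s₂ = 2.500000 − 0.017386·(2.500000 − 2.630000) / (0.017386 − (-0.441509)) = 2.500000 − (-0.002260)/(0.458895) = 2.504925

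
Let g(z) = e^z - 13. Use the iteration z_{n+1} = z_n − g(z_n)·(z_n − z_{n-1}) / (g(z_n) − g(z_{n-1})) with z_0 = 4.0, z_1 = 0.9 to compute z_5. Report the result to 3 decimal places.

2.209

g(4.0) = 41.59815, g(0.9) = -10.54040
z_2 = 0.90000 − (-10.54040)·(0.90000 − 4.00000) / (-10.54040 − 41.59815) = 0.90000 − (32.67523)/(-52.13855) = 1.52670
g(1.52670) = -8.39704
z_3 = 1.52670 − (-8.39704)·(1.52670 − 0.90000) / (-8.39704 − (-10.54040)) = 1.52670 − (-5.26242)/(2.14336) = 3.98192
g(3.98192) = 40.62004
z_4 = 3.98192 − 40.62004·(3.98192 − 1.52670) / (40.62004 − (-8.39704)) = 3.98192 − (99.73124)/(49.01707) = 1.94730
g(1.94730) = -5.99026
z_5 = 1.94730 − (-5.99026)·(1.94730 − 3.98192) / (-5.99026 − 40.62004) = 1.94730 − (12.18792)/(-46.61030) = 2.20879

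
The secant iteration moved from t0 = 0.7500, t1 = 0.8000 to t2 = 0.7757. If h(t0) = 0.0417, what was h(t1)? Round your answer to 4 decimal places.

The secant line through (0.7500, 0.0417) and (0.8000, h(t1)) crosses zero at t2 = 0.7757.
So (0.7500, 0.0417), (0.8000, h(t1)), (0.7757, 0) are collinear:
h(t1) = 0.0417 · (0.8000 − 0.7757) / (0.7500 − 0.7757) = 0.0417 · (0.024300)/(-0.025700) = -0.039428

-0.0394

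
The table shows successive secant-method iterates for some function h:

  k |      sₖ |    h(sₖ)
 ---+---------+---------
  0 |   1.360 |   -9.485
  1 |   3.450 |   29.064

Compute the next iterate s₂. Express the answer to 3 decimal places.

1.874

s₂ = 3.450 − 29.064·(3.450 − 1.360) / (29.064 − (-9.485))
   = 3.450 − (60.74376)/(38.54900) = 1.87425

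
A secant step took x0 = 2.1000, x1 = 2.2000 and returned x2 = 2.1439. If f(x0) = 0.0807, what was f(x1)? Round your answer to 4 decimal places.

-0.1031

The secant line through (2.1000, 0.0807) and (2.2000, f(x1)) crosses zero at x2 = 2.1439.
So (2.1000, 0.0807), (2.2000, f(x1)), (2.1439, 0) are collinear:
f(x1) = 0.0807 · (2.2000 − 2.1439) / (2.1000 − 2.1439) = 0.0807 · (0.056100)/(-0.043900) = -0.103127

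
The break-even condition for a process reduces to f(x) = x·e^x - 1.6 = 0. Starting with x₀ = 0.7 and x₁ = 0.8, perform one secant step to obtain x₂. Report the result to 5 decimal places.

f(0.7) = -0.1903731, f(0.8) = 0.1804327
x₂ = 0.8000000 − 0.1804327·(0.8000000 − 0.7000000) / (0.1804327 − (-0.1903731)) = 0.8000000 − (0.0180433)/(0.3708058) = 0.7513404

0.75134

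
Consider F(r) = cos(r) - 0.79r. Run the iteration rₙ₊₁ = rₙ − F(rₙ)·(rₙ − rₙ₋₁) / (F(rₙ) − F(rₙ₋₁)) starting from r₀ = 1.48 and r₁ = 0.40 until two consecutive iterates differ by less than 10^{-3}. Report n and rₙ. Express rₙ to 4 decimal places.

F(1.48) = -1.078528, F(0.40) = 0.605061
r₂ = 0.400000 − 0.605061·(-1.080000)/(1.683589) = 0.788139;  |Δ| = 0.388139
F(0.788139) = 0.082537
r₃ = 0.788139 − 0.082537·(0.388139)/(-0.522524) = 0.849448;  |Δ| = 0.061310
F(0.849448) = -0.010666
r₄ = 0.849448 − (-0.010666)·(0.061310)/(-0.093203) = 0.842432;  |Δ| = 0.007016
F(0.842432) = 0.000129
r₅ = 0.842432 − 0.000129·(-0.007016)/(0.010795) = 0.842516;  |Δ| = 0.000084
|r₅ − r₄| = 0.000084 < 10^{-3}

n = 5, rₙ = 0.8425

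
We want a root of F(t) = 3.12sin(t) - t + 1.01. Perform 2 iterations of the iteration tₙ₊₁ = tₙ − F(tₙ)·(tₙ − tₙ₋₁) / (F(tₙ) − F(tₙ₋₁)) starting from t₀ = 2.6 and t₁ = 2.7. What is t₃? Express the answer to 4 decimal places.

F(2.6) = 0.018364, F(2.7) = -0.356575
t₂ = 2.700000 − (-0.356575)·(2.700000 − 2.600000) / (-0.356575 − 0.018364) = 2.700000 − (-0.035657)/(-0.374939) = 2.604898
F(2.604898) = 0.000353
t₃ = 2.604898 − 0.000353·(2.604898 − 2.700000) / (0.000353 − (-0.356575)) = 2.604898 − (-0.000034)/(0.356927) = 2.604992

2.6050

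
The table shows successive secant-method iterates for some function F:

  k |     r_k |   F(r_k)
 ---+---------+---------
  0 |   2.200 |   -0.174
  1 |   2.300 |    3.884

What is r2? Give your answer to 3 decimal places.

2.204

r2 = 2.300 − 3.884·(2.300 − 2.200) / (3.884 − (-0.174))
   = 2.300 − (0.38840)/(4.05800) = 2.20429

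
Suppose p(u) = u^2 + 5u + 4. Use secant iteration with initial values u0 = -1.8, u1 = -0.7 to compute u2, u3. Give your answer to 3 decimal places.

p(-1.8) = -1.76000, p(-0.7) = 0.99000
u2 = -0.70000 − 0.99000·(-0.70000 − (-1.80000)) / (0.99000 − (-1.76000)) = -0.70000 − (1.08900)/(2.75000) = -1.09600
p(-1.09600) = -0.27878
u3 = -1.09600 − (-0.27878)·(-1.09600 − (-0.70000)) / (-0.27878 − 0.99000) = -1.09600 − (0.11040)/(-1.26878) = -1.00899

-1.096, -1.009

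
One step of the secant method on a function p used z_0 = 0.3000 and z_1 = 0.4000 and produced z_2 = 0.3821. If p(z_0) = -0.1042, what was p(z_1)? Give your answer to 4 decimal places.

The secant line through (0.3000, -0.1042) and (0.4000, p(z_1)) crosses zero at z_2 = 0.3821.
So (0.3000, -0.1042), (0.4000, p(z_1)), (0.3821, 0) are collinear:
p(z_1) = -0.1042 · (0.4000 − 0.3821) / (0.3000 − 0.3821) = -0.1042 · (0.017900)/(-0.082100) = 0.022718

0.0227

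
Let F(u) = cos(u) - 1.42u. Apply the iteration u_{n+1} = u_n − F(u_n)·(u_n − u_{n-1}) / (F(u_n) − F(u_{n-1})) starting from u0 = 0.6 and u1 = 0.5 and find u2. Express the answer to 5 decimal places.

0.58627

F(0.6) = -0.0266644, F(0.5) = 0.1675826
u2 = 0.5000000 − 0.1675826·(0.5000000 − 0.6000000) / (0.1675826 − (-0.0266644)) = 0.5000000 − (-0.0167583)/(0.1942469) = 0.5862729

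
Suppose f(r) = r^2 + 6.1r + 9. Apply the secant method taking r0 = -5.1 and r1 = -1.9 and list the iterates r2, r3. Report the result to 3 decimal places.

f(-5.1) = 3.90000, f(-1.9) = 1.02000
r2 = -1.90000 − 1.02000·(-1.90000 − (-5.10000)) / (1.02000 − 3.90000) = -1.90000 − (3.26400)/(-2.88000) = -0.76667
f(-0.76667) = 4.91111
r3 = -0.76667 − 4.91111·(-0.76667 − (-1.90000)) / (4.91111 − 1.02000) = -0.76667 − (5.56593)/(3.89111) = -2.19709

-0.767, -2.197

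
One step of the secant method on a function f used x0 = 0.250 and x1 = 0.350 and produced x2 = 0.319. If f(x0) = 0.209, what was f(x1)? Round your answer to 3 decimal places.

-0.094

The secant line through (0.250, 0.209) and (0.350, f(x1)) crosses zero at x2 = 0.319.
So (0.250, 0.209), (0.350, f(x1)), (0.319, 0) are collinear:
f(x1) = 0.209 · (0.350 − 0.319) / (0.250 − 0.319) = 0.209 · (0.03100)/(-0.06900) = -0.09390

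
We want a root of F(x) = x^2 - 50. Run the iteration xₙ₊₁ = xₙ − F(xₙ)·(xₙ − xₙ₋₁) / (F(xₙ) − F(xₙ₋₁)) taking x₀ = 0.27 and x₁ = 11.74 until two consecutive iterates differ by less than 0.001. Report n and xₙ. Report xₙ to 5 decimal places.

F(0.27) = -49.9271000, F(11.74) = 87.8276000
x₂ = 11.7400000 − 87.8276000·(11.4700000)/(137.7547000) = 4.4271274;  |Δ| = 7.3128726
F(4.4271274) = -30.4005430
x₃ = 4.4271274 − (-30.4005430)·(-7.3128726)/(-118.2281430) = 6.3075198;  |Δ| = 1.8803924
F(6.3075198) = -10.2151944
x₄ = 6.3075198 − (-10.2151944)·(1.8803924)/(20.1853486) = 7.2591295;  |Δ| = 0.9516097
F(7.2591295) = 2.6949607
x₅ = 7.2591295 − 2.6949607·(0.9516097)/(12.9101550) = 7.0604835;  |Δ| = 0.1986460
F(7.0604835) = -0.1495732
x₆ = 7.0604835 − (-0.1495732)·(-0.1986460)/(-2.8445339) = 7.0709288;  |Δ| = 0.0104453
F(7.0709288) = -0.0019658
x₇ = 7.0709288 − (-0.0019658)·(0.0104453)/(0.1476074) = 7.0710679;  |Δ| = 0.0001391
|x₇ − x₆| = 0.0001391 < 0.001

n = 7, xₙ = 7.07107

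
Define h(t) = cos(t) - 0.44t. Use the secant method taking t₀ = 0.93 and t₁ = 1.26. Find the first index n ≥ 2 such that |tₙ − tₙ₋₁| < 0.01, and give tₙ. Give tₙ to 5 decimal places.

n = 3, tₙ = 1.07694

h(0.93) = 0.1886340, h(1.26) = -0.2485831
t₂ = 1.2600000 − (-0.2485831)·(0.3300000)/(-0.4372171) = 1.0723760;  |Δ| = 0.1876240
h(1.0723760) = 0.0061932
t₃ = 1.0723760 − 0.0061932·(-0.1876240)/(0.2547763) = 1.0769368;  |Δ| = 0.0045609
|t₃ − t₂| = 0.0045609 < 0.01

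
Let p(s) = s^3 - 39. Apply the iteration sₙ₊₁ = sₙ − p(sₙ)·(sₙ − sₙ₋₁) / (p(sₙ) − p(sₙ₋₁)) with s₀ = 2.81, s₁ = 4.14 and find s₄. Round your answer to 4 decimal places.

3.3921

p(2.81) = -16.811959, p(4.14) = 31.957944
s₂ = 4.140000 − 31.957944·(4.140000 − 2.810000) / (31.957944 − (-16.811959)) = 4.140000 − (42.504066)/(48.769903) = 3.268478
p(3.268478) = -4.083033
s₃ = 3.268478 − (-4.083033)·(3.268478 − 4.140000) / (-4.083033 − 31.957944) = 3.268478 − (3.558455)/(-36.040977) = 3.367211
p(3.367211) = -0.822187
s₄ = 3.367211 − (-0.822187)·(3.367211 − 3.268478) / (-0.822187 − (-4.083033)) = 3.367211 − (-0.081177)/(3.260845) = 3.392106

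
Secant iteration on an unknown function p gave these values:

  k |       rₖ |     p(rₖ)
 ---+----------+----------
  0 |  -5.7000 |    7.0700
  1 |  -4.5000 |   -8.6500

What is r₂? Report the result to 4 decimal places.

-5.1603

r₂ = -4.5000 − (-8.6500)·(-4.5000 − (-5.7000)) / (-8.6500 − 7.0700)
   = -4.5000 − (-10.380000)/(-15.720000) = -5.160305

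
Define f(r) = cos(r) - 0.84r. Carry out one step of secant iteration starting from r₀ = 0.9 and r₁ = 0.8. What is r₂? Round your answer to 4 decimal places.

f(0.9) = -0.134390, f(0.8) = 0.024707
r₂ = 0.800000 − 0.024707·(0.800000 − 0.900000) / (0.024707 − (-0.134390)) = 0.800000 − (-0.002471)/(0.159097) = 0.815529

0.8155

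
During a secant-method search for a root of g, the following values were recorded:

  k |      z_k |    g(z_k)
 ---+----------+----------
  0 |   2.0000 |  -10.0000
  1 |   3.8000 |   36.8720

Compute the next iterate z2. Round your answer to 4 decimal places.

z2 = 3.8000 − 36.8720·(3.8000 − 2.0000) / (36.8720 − (-10.0000))
   = 3.8000 − (66.369600)/(46.872000) = 2.384025

2.3840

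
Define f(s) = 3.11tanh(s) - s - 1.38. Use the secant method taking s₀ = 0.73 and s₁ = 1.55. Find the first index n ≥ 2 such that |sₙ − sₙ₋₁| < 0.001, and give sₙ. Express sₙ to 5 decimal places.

n = 8, sₙ = 1.29980

f(0.73) = -0.1722668, f(1.55) = -0.0881271
s₂ = 1.5500000 − (-0.0881271)·(0.8200000)/(0.0841396) = 2.4088609;  |Δ| = 0.8588609
f(2.4088609) = -0.7287474
s₃ = 2.4088609 − (-0.7287474)·(0.8588609)/(-0.6406203) = 1.4318505;  |Δ| = 0.9770103
f(1.4318505) = -0.0375899
s₄ = 1.4318505 − (-0.0375899)·(-0.9770103)/(0.6911575) = 1.3787139;  |Δ| = 0.0531366
f(1.3787139) = -0.0198521
s₅ = 1.3787139 − (-0.0198521)·(-0.0531366)/(0.0177378) = 1.3192435;  |Δ| = 0.0594704
f(1.3192435) = -0.0041310
s₆ = 1.3192435 − (-0.0041310)·(-0.0594704)/(0.0157212) = 1.3036169;  |Δ| = 0.0156267
f(1.3036169) = -0.0007711
s₇ = 1.3036169 − (-0.0007711)·(-0.0156267)/(0.0033598) = 1.3000303;  |Δ| = 0.0035865
f(1.3000303) = -0.0000470
s₈ = 1.3000303 − (-0.0000470)·(-0.0035865)/(0.0007241) = 1.2997974;  |Δ| = 0.0002329
|s₈ − s₇| = 0.0002329 < 0.001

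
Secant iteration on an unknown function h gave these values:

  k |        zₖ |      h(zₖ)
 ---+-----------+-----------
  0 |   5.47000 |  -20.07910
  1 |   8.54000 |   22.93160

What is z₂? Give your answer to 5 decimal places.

6.90320

z₂ = 8.54000 − 22.93160·(8.54000 − 5.47000) / (22.93160 − (-20.07910))
   = 8.54000 − (70.4000120)/(43.0107000) = 6.9031977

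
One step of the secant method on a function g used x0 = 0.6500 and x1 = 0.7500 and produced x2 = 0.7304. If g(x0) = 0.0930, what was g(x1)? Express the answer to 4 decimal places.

-0.0227

The secant line through (0.6500, 0.0930) and (0.7500, g(x1)) crosses zero at x2 = 0.7304.
So (0.6500, 0.0930), (0.7500, g(x1)), (0.7304, 0) are collinear:
g(x1) = 0.0930 · (0.7500 − 0.7304) / (0.6500 − 0.7304) = 0.0930 · (0.019600)/(-0.080400) = -0.022672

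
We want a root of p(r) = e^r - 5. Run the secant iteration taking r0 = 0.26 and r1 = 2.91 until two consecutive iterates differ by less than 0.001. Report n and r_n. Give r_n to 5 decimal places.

n = 8, r_n = 1.60944

p(0.26) = -3.7030699, p(2.91) = 13.3567986
r2 = 2.9100000 − 13.3567986·(2.6500000)/(17.0598685) = 0.8352175;  |Δ| = 2.0747825
p(0.8352175) = -2.6946845
r3 = 0.8352175 − (-2.6946845)·(-2.0747825)/(-16.0514831) = 1.1835270;  |Δ| = 0.3483095
p(1.1835270) = -1.7341272
r4 = 1.1835270 − (-1.7341272)·(0.3483095)/(0.9605573) = 1.8123422;  |Δ| = 0.6288152
p(1.8123422) = 1.1247762
r5 = 1.8123422 − 1.1247762·(0.6288152)/(2.8589034) = 1.5649479;  |Δ| = 0.2473943
p(1.5649479) = -0.2175740
r6 = 1.5649479 − (-0.2175740)·(-0.2473943)/(-1.3423502) = 1.6050467;  |Δ| = 0.0400988
p(1.6050467) = -0.0219080
r7 = 1.6050467 − (-0.0219080)·(0.0400988)/(0.1956661) = 1.6095364;  |Δ| = 0.0044897
p(1.6095364) = 0.0004924
r8 = 1.6095364 − 0.0004924·(0.0044897)/(0.0224004) = 1.6094377;  |Δ| = 0.0000987
|r8 − r7| = 0.0000987 < 0.001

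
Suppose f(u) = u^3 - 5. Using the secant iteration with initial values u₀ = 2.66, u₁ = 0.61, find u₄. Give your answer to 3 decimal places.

1.451

f(2.66) = 13.82110, f(0.61) = -4.77302
u₂ = 0.61000 − (-4.77302)·(0.61000 − 2.66000) / (-4.77302 − 13.82110) = 0.61000 − (9.78469)/(-18.59412) = 1.13623
f(1.13623) = -3.53313
u₃ = 1.13623 − (-3.53313)·(1.13623 − 0.61000) / (-3.53313 − (-4.77302)) = 1.13623 − (-1.85922)/(1.23989) = 2.63572
f(2.63572) = 13.31047
u₄ = 2.63572 − 13.31047·(2.63572 − 1.13623) / (13.31047 − (-3.53313)) = 2.63572 − (19.95903)/(16.84360) = 1.45076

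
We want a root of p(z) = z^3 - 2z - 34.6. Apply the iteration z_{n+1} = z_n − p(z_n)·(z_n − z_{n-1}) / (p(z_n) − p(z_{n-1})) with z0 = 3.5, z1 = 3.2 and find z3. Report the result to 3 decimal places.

3.463

p(3.5) = 1.27500, p(3.2) = -8.23200
z2 = 3.20000 − (-8.23200)·(3.20000 − 3.50000) / (-8.23200 − 1.27500) = 3.20000 − (2.46960)/(-9.50700) = 3.45977
p(3.45977) = -0.10618
z3 = 3.45977 − (-0.10618)·(3.45977 − 3.20000) / (-0.10618 − (-8.23200)) = 3.45977 − (-0.02758)/(8.12582) = 3.46316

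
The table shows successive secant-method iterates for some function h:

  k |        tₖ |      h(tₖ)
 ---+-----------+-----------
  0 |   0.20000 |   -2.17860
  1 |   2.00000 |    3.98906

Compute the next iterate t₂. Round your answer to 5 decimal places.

t₂ = 2.00000 − 3.98906·(2.00000 − 0.20000) / (3.98906 − (-2.17860))
   = 2.00000 − (7.1803080)/(6.1676600) = 0.8358133

0.83581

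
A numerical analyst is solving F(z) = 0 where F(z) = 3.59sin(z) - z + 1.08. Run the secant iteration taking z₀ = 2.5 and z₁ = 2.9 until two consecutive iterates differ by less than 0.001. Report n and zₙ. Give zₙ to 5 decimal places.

n = 4, zₙ = 2.67974

F(2.5) = 0.7285150, F(2.9) = -0.9610949
z₂ = 2.9000000 − (-0.9610949)·(0.4000000)/(-1.6896099) = 2.6724694;  |Δ| = 0.2275306
F(2.6724694) = 0.0305855
z₃ = 2.6724694 − 0.0305855·(-0.2275306)/(0.9916804) = 2.6794869;  |Δ| = 0.0070175
F(2.6794869) = 0.0010570
z₄ = 2.6794869 − 0.0010570·(0.0070175)/(-0.0295285) = 2.6797381;  |Δ| = 0.0002512
|z₄ − z₃| = 0.0002512 < 0.001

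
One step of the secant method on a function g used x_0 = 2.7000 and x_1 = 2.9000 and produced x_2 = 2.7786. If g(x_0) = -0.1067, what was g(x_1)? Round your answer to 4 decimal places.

0.1648

The secant line through (2.7000, -0.1067) and (2.9000, g(x_1)) crosses zero at x_2 = 2.7786.
So (2.7000, -0.1067), (2.9000, g(x_1)), (2.7786, 0) are collinear:
g(x_1) = -0.1067 · (2.9000 − 2.7786) / (2.7000 − 2.7786) = -0.1067 · (0.121400)/(-0.078600) = 0.164801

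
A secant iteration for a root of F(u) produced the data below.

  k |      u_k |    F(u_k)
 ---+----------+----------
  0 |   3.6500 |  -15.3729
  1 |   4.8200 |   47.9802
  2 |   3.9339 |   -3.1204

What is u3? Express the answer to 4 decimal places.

3.9880

u3 = 3.9339 − (-3.1204)·(3.9339 − 4.8200) / (-3.1204 − 47.9802)
   = 3.9339 − (2.764986)/(-51.100600) = 3.988009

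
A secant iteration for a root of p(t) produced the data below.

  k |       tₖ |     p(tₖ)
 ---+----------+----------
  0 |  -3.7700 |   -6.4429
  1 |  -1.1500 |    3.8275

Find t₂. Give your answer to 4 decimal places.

-2.1264

t₂ = -1.1500 − 3.8275·(-1.1500 − (-3.7700)) / (3.8275 − (-6.4429))
   = -1.1500 − (10.028050)/(10.270400) = -2.126403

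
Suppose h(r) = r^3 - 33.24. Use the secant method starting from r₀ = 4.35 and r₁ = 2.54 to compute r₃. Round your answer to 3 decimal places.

h(4.35) = 49.07287, h(2.54) = -16.85294
r₂ = 2.54000 − (-16.85294)·(2.54000 − 4.35000) / (-16.85294 − 49.07287) = 2.54000 − (30.50381)/(-65.92581) = 3.00270
h(3.00270) = -6.16706
r₃ = 3.00270 − (-6.16706)·(3.00270 − 2.54000) / (-6.16706 − (-16.85294)) = 3.00270 − (-2.85349)/(10.68588) = 3.26973

3.270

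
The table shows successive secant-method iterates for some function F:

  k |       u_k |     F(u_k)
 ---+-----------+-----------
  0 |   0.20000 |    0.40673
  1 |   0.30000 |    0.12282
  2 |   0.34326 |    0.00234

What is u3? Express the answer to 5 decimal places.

0.34410

u3 = 0.34326 − 0.00234·(0.34326 − 0.30000) / (0.00234 − 0.12282)
   = 0.34326 − (0.0001012)/(-0.1204800) = 0.3441002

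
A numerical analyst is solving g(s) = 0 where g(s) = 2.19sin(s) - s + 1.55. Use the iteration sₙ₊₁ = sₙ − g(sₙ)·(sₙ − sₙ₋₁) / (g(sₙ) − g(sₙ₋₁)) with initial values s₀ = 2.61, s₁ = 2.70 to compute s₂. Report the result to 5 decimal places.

g(2.61) = 0.0501260, g(2.70) = -0.2140381
s₂ = 2.7000000 − (-0.2140381)·(2.7000000 − 2.6100000) / (-0.2140381 − 0.0501260) = 2.7000000 − (-0.0192634)/(-0.2641641) = 2.6270778

2.62708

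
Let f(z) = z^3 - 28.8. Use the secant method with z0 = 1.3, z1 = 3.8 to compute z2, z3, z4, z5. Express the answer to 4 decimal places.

f(1.3) = -26.603000, f(3.8) = 26.072000
z2 = 3.800000 − 26.072000·(3.800000 − 1.300000) / (26.072000 − (-26.603000)) = 3.800000 − (65.180000)/(52.675000) = 2.562601
f(2.562601) = -11.971597
z3 = 2.562601 − (-11.971597)·(2.562601 − 3.800000) / (-11.971597 − 26.072000) = 2.562601 − (14.813644)/(-38.043597) = 2.951987
f(2.951987) = -3.075718
z4 = 2.951987 − (-3.075718)·(2.951987 − 2.562601) / (-3.075718 − (-11.971597)) = 2.951987 − (-1.197642)/(8.895879) = 3.086616
f(3.086616) = 0.606793
z5 = 3.086616 − 0.606793·(3.086616 − 2.951987) / (0.606793 − (-3.075718)) = 3.086616 − (0.081692)/(3.682512) = 3.064432

2.5626, 2.9520, 3.0866, 3.0644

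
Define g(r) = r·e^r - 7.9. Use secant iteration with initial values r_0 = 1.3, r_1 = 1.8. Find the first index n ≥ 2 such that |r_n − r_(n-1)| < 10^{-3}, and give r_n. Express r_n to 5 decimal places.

g(1.3) = -3.1299143, g(1.8) = 2.9893654
r_2 = 1.8000000 − 2.9893654·(0.5000000)/(6.1192798) = 1.5557421;  |Δ| = 0.2442579
g(1.5557421) = -0.5279584
r_3 = 1.5557421 − (-0.5279584)·(-0.2442579)/(-3.5173238) = 1.5924057;  |Δ| = 0.0366637
g(1.5924057) = -0.0724337
r_4 = 1.5924057 − (-0.0724337)·(0.0366637)/(0.4555246) = 1.5982357;  |Δ| = 0.0058300
g(1.5982357) = 0.0021589
r_5 = 1.5982357 − 0.0021589·(0.0058300)/(0.0745927) = 1.5980669;  |Δ| = 0.0001687
|r_5 − r_4| = 0.0001687 < 10^{-3}

n = 5, r_n = 1.59807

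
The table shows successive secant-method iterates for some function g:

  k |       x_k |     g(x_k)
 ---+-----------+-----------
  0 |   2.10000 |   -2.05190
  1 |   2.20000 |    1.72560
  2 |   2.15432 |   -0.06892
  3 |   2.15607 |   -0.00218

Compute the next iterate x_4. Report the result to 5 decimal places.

x_4 = 2.15607 − (-0.00218)·(2.15607 − 2.15432) / (-0.00218 − (-0.06892))
   = 2.15607 − (-0.0000038)/(0.0667400) = 2.1561272

2.15613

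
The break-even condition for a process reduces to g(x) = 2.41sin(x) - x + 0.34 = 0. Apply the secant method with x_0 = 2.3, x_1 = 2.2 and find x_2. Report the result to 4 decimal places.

g(2.3) = -0.162850, g(2.2) = 0.088476
x_2 = 2.200000 − 0.088476·(2.200000 − 2.300000) / (0.088476 − (-0.162850)) = 2.200000 − (-0.008848)/(0.251327) = 2.235204

2.2352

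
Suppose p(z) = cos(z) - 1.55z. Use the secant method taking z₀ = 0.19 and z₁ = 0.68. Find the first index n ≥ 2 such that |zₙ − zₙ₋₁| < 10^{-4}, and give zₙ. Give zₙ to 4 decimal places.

n = 5, zₙ = 0.5500

p(0.19) = 0.687504, p(0.68) = -0.276427
z₂ = 0.680000 − (-0.276427)·(0.490000)/(-0.963932) = 0.539482;  |Δ| = 0.140518
p(0.539482) = 0.021777
z₃ = 0.539482 − 0.021777·(-0.140518)/(0.298204) = 0.549744;  |Δ| = 0.010262
p(0.549744) = 0.000555
z₄ = 0.549744 − 0.000555·(0.010262)/(-0.021222) = 0.550012;  |Δ| = 0.000268
p(0.550012) = -0.000001
z₅ = 0.550012 − (-0.000001)·(0.000268)/(-0.000556) = 0.550012;  |Δ| = 0.000001
|z₅ − z₄| = 0.000001 < 10^{-4}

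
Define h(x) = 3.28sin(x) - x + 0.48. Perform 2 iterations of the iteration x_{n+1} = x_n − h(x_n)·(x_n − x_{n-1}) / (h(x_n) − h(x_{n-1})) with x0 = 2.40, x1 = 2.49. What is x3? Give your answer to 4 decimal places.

2.4842

h(2.40) = 0.295519, h(2.49) = -0.020832
x2 = 2.490000 − (-0.020832)·(2.490000 − 2.400000) / (-0.020832 − 0.295519) = 2.490000 − (-0.001875)/(-0.316352) = 2.484073
h(2.484073) = 0.000516
x3 = 2.484073 − 0.000516·(2.484073 − 2.490000) / (0.000516 − (-0.020832)) = 2.484073 − (-0.000003)/(0.021348) = 2.484217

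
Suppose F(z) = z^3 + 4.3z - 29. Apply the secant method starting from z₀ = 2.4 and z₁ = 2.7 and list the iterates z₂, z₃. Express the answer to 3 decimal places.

2.604, 2.610

F(2.4) = -4.85600, F(2.7) = 2.29300
z₂ = 2.70000 − 2.29300·(2.70000 − 2.40000) / (2.29300 − (-4.85600)) = 2.70000 − (0.68790)/(7.14900) = 2.60378
F(2.60378) = -0.15106
z₃ = 2.60378 − (-0.15106)·(2.60378 − 2.70000) / (-0.15106 − 2.29300) = 2.60378 − (0.01454)/(-2.44406) = 2.60972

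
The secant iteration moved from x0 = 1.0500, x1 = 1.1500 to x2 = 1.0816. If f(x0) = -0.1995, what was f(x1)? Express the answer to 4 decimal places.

0.4318

The secant line through (1.0500, -0.1995) and (1.1500, f(x1)) crosses zero at x2 = 1.0816.
So (1.0500, -0.1995), (1.1500, f(x1)), (1.0816, 0) are collinear:
f(x1) = -0.1995 · (1.1500 − 1.0816) / (1.0500 − 1.0816) = -0.1995 · (0.068400)/(-0.031600) = 0.431829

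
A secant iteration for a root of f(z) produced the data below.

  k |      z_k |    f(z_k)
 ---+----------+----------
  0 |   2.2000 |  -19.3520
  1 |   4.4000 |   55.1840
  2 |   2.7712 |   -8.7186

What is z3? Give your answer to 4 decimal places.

2.9934

z3 = 2.7712 − (-8.7186)·(2.7712 − 4.4000) / (-8.7186 − 55.1840)
   = 2.7712 − (14.200856)/(-63.902600) = 2.993427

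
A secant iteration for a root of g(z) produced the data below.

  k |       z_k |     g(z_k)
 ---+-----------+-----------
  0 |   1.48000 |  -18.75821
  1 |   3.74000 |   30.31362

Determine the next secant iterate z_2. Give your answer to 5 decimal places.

2.34391

z_2 = 3.74000 − 30.31362·(3.74000 − 1.48000) / (30.31362 − (-18.75821))
   = 3.74000 − (68.5087812)/(49.0718300) = 2.3439082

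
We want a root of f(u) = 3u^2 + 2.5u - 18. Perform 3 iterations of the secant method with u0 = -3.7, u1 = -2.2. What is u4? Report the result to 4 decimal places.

f(-3.7) = 13.820000, f(-2.2) = -8.980000
u2 = -2.200000 − (-8.980000)·(-2.200000 − (-3.700000)) / (-8.980000 − 13.820000) = -2.200000 − (-13.470000)/(-22.800000) = -2.790789
f(-2.790789) = -1.611456
u3 = -2.790789 − (-1.611456)·(-2.790789 − (-2.200000)) / (-1.611456 − (-8.980000)) = -2.790789 − (0.952031)/(7.368544) = -2.919992
f(-2.919992) = 0.279073
u4 = -2.919992 − 0.279073·(-2.919992 − (-2.790789)) / (0.279073 − (-1.611456)) = -2.919992 − (-0.036057)/(1.890529) = -2.900919

-2.9009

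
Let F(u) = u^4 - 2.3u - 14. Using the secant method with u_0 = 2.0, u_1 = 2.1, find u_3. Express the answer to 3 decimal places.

F(2.0) = -2.60000, F(2.1) = 0.61810
u_2 = 2.10000 − 0.61810·(2.10000 − 2.00000) / (0.61810 − (-2.60000)) = 2.10000 − (0.06181)/(3.21810) = 2.08079
F(2.08079) = -0.03953
u_3 = 2.08079 − (-0.03953)·(2.08079 − 2.10000) / (-0.03953 − 0.61810) = 2.08079 − (0.00076)/(-0.65763) = 2.08195

2.082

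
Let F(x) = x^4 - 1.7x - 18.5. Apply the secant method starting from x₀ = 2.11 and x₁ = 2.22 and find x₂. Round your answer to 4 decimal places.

F(2.11) = -2.265806, F(2.22) = 2.015127
x₂ = 2.220000 − 2.015127·(2.220000 − 2.110000) / (2.015127 − (-2.265806)) = 2.220000 − (0.221664)/(4.280932) = 2.168221

2.1682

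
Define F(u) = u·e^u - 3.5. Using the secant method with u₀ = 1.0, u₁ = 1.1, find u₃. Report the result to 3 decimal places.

1.130

F(1.0) = -0.78172, F(1.1) = -0.19542
u₂ = 1.10000 − (-0.19542)·(1.10000 − 1.00000) / (-0.19542 − (-0.78172)) = 1.10000 − (-0.01954)/(0.58630) = 1.13333
F(1.13333) = 0.02011
u₃ = 1.13333 − 0.02011·(1.13333 − 1.10000) / (0.02011 − (-0.19542)) = 1.13333 − (0.00067)/(0.21552) = 1.13022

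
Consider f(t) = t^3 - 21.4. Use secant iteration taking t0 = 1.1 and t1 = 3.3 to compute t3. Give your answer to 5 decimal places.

2.70361

f(1.1) = -20.0690000, f(3.3) = 14.5370000
t2 = 3.3000000 − 14.5370000·(3.3000000 − 1.1000000) / (14.5370000 − (-20.0690000)) = 3.3000000 − (31.9814000)/(34.6060000) = 2.3758423
f(2.3758423) = -7.9892566
t3 = 2.3758423 − (-7.9892566)·(2.3758423 − 3.3000000) / (-7.9892566 − 14.5370000) = 2.3758423 − (7.3833327)/(-22.5262566) = 2.7036080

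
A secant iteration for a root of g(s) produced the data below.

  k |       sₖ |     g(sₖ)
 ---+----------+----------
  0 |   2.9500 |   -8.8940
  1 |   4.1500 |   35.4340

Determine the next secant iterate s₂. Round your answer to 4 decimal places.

s₂ = 4.1500 − 35.4340·(4.1500 − 2.9500) / (35.4340 − (-8.8940))
   = 4.1500 − (42.520800)/(44.328000) = 3.190769

3.1908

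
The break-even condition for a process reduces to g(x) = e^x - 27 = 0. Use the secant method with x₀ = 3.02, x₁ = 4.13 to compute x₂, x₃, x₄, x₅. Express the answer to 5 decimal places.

3.19331, 3.25849, 3.29780, 3.29580

g(3.02) = -6.5087083, g(4.13) = 35.1779229
x₂ = 4.1300000 − 35.1779229·(4.1300000 − 3.0200000) / (35.1779229 − (-6.5087083)) = 4.1300000 − (39.0474945)/(41.6866313) = 3.1933089
g(3.1933089) = -2.6310703
x₃ = 3.1933089 − (-2.6310703)·(3.1933089 − 4.1300000) / (-2.6310703 − 35.1779229) = 3.1933089 − (2.4645000)/(-37.8089932) = 3.2584919
g(3.2584919) = -0.9897198
x₄ = 3.2584919 − (-0.9897198)·(3.2584919 − 3.1933089) / (-0.9897198 − (-2.6310703)) = 3.2584919 − (-0.0645128)/(1.6413505) = 3.2977966
g(3.2977966) = 0.0529638
x₅ = 3.2977966 − 0.0529638·(3.2977966 − 3.2584919) / (0.0529638 − (-0.9897198)) = 3.2977966 − (0.0020817)/(1.0426835) = 3.2958001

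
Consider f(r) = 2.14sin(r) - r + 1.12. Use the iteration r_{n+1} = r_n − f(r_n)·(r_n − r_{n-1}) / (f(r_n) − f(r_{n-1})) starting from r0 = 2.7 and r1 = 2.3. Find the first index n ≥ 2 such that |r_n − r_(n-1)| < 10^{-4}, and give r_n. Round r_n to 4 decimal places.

n = 5, r_n = 2.4631

f(2.7) = -0.665407, f(2.3) = 0.415809
r2 = 2.300000 − 0.415809·(-0.400000)/(1.081216) = 2.453830;  |Δ| = 0.153830
f(2.453830) = 0.024663
r3 = 2.453830 − 0.024663·(0.153830)/(-0.391146) = 2.463530;  |Δ| = 0.009700
f(2.463530) = -0.001138
r4 = 2.463530 − (-0.001138)·(0.009700)/(-0.025801) = 2.463102;  |Δ| = 0.000428
f(2.463102) = 0.000003
r5 = 2.463102 − 0.000003·(-0.000428)/(0.001141) = 2.463103;  |Δ| = 0.000001
|r5 − r4| = 0.000001 < 10^{-4}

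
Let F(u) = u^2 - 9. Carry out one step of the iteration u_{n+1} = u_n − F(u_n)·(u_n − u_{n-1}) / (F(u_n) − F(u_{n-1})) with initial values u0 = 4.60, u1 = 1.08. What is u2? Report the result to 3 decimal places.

2.459

F(4.60) = 12.16000, F(1.08) = -7.83360
u2 = 1.08000 − (-7.83360)·(1.08000 − 4.60000) / (-7.83360 − 12.16000) = 1.08000 − (27.57427)/(-19.99360) = 2.45915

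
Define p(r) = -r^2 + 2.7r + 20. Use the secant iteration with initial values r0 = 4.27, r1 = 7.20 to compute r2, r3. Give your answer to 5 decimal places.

p(4.27) = 13.2961000, p(7.20) = -12.4000000
r2 = 7.2000000 − (-12.4000000)·(7.2000000 − 4.2700000) / (-12.4000000 − 13.2961000) = 7.2000000 − (-36.3320000)/(-25.6961000) = 5.7860889
p(5.7860889) = 2.1436149
r3 = 5.7860889 − 2.1436149·(5.7860889 − 7.2000000) / (2.1436149 − (-12.4000000)) = 5.7860889 − (-3.0308808)/(14.5436149) = 5.9944884

5.78609, 5.99449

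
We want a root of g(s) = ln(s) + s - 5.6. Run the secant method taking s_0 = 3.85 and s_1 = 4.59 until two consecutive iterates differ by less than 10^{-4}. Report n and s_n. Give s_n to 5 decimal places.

g(3.85) = -0.4019269, g(4.59) = 0.5138800
s_2 = 4.5900000 − 0.5138800·(0.7400000)/(0.9158069) = 4.1747692;  |Δ| = 0.4152308
g(4.1747692) = 0.0038283
s_3 = 4.1747692 − 0.0038283·(-0.4152308)/(-0.5100517) = 4.1716526;  |Δ| = 0.0031166
g(4.1716526) = -0.0000351
s_4 = 4.1716526 − (-0.0000351)·(-0.0031166)/(-0.0038634) = 4.1716809;  |Δ| = 0.0000283
|s_4 − s_3| = 0.0000283 < 10^{-4}

n = 4, s_n = 4.17168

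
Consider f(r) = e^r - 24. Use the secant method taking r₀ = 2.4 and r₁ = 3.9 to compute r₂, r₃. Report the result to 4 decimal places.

f(2.4) = -12.976824, f(3.9) = 25.402449
r₂ = 3.900000 − 25.402449·(3.900000 − 2.400000) / (25.402449 − (-12.976824)) = 3.900000 − (38.103674)/(38.379273) = 2.907181
f(2.907181) = -5.694878
r₃ = 2.907181 − (-5.694878)·(2.907181 − 3.900000) / (-5.694878 − 25.402449) = 2.907181 − (5.653983)/(-31.097327) = 3.088997

2.9072, 3.0890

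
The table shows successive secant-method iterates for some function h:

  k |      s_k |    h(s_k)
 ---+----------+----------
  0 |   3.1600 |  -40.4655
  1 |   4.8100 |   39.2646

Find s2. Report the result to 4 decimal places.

3.9974

s2 = 4.8100 − 39.2646·(4.8100 − 3.1600) / (39.2646 − (-40.4655))
   = 4.8100 − (64.786590)/(79.730100) = 3.997426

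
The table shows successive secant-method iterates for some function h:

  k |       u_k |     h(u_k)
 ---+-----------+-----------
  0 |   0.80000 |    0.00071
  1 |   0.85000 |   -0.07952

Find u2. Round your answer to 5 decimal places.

u2 = 0.85000 − (-0.07952)·(0.85000 − 0.80000) / (-0.07952 − 0.00071)
   = 0.85000 − (-0.0039760)/(-0.0802300) = 0.8004425

0.80044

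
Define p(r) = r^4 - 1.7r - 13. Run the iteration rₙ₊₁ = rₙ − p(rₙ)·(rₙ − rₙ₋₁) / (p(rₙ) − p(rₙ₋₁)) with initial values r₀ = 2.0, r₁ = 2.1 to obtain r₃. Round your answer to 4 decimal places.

p(2.0) = -0.400000, p(2.1) = 2.878100
r₂ = 2.100000 − 2.878100·(2.100000 − 2.000000) / (2.878100 − (-0.400000)) = 2.100000 − (0.287810)/(3.278100) = 2.012202
p(2.012202) = -0.026686
r₃ = 2.012202 − (-0.026686)·(2.012202 − 2.100000) / (-0.026686 − 2.878100) = 2.012202 − (0.002343)/(-2.904786) = 2.013009

2.0130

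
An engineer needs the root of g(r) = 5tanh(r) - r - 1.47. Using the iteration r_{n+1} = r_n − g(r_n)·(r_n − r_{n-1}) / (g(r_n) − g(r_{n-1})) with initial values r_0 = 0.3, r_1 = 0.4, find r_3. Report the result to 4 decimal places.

0.3910

g(0.3) = -0.313437, g(0.4) = 0.029745
r_2 = 0.400000 − 0.029745·(0.400000 − 0.300000) / (0.029745 − (-0.313437)) = 0.400000 − (0.002974)/(0.343182) = 0.391333
g(0.391333) = 0.001210
r_3 = 0.391333 − 0.001210·(0.391333 − 0.400000) / (0.001210 − 0.029745) = 0.391333 − (-0.000010)/(-0.028535) = 0.390965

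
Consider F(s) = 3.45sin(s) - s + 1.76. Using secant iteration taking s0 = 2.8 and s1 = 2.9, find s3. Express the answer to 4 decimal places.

F(2.8) = 0.115709, F(2.9) = -0.314590
s2 = 2.900000 − (-0.314590)·(2.900000 − 2.800000) / (-0.314590 − 0.115709) = 2.900000 − (-0.031459)/(-0.430299) = 2.826890
F(2.826890) = 0.001000
s3 = 2.826890 − 0.001000·(2.826890 − 2.900000) / (0.001000 − (-0.314590)) = 2.826890 − (-0.000073)/(0.315589) = 2.827122

2.8271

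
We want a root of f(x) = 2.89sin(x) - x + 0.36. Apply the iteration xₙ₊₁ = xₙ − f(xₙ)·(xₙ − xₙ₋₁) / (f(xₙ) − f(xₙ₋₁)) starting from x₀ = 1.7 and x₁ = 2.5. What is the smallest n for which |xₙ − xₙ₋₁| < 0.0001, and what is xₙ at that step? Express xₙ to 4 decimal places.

f(1.7) = 1.525911, f(2.5) = -0.410416
x₂ = 2.500000 − (-0.410416)·(0.800000)/(-1.936327) = 2.330435;  |Δ| = 0.169565
f(2.330435) = 0.125059
x₃ = 2.330435 − 0.125059·(-0.169565)/(0.535475) = 2.370037;  |Δ| = 0.039601
f(2.370037) = 0.005019
x₄ = 2.370037 − 0.005019·(0.039601)/(-0.120040) = 2.371693;  |Δ| = 0.001656
f(2.371693) = -0.000070
x₅ = 2.371693 − (-0.000070)·(0.001656)/(-0.005089) = 2.371670;  |Δ| = 0.000023
|x₅ − x₄| = 0.000023 < 0.0001

n = 5, xₙ = 2.3717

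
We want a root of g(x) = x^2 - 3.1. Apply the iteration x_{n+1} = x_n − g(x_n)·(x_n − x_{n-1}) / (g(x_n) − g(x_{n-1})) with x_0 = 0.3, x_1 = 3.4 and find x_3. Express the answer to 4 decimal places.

1.5256

g(0.3) = -3.010000, g(3.4) = 8.460000
x_2 = 3.400000 − 8.460000·(3.400000 − 0.300000) / (8.460000 − (-3.010000)) = 3.400000 − (26.226000)/(11.470000) = 1.113514
g(1.113514) = -1.860088
x_3 = 1.113514 − (-1.860088)·(1.113514 − 3.400000) / (-1.860088 − 8.460000) = 1.113514 − (4.253065)/(-10.320088) = 1.525629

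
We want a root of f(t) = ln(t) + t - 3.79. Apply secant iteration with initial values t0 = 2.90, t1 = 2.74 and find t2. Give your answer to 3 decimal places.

2.771

f(2.90) = 0.17471, f(2.74) = -0.04204
t2 = 2.74000 − (-0.04204)·(2.74000 − 2.90000) / (-0.04204 − 0.17471) = 2.74000 − (0.00673)/(-0.21675) = 2.77103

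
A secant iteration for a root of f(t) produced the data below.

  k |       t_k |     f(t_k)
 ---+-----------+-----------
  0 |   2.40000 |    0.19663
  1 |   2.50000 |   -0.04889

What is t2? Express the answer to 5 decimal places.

t2 = 2.50000 − (-0.04889)·(2.50000 − 2.40000) / (-0.04889 − 0.19663)
   = 2.50000 − (-0.0048890)/(-0.2455200) = 2.4800872

2.48009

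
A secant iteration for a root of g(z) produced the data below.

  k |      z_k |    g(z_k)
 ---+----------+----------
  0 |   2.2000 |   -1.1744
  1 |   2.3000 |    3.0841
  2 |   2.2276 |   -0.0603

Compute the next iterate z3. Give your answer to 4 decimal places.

2.2290

z3 = 2.2276 − (-0.0603)·(2.2276 − 2.3000) / (-0.0603 − 3.0841)
   = 2.2276 − (0.004366)/(-3.144400) = 2.228988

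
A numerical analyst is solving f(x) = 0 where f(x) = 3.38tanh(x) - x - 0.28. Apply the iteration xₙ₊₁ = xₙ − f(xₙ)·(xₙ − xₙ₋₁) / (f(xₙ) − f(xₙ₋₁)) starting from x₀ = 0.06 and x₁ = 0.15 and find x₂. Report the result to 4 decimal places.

f(0.06) = -0.137443, f(0.15) = 0.073231
x₂ = 0.150000 − 0.073231·(0.150000 − 0.060000) / (0.073231 − (-0.137443)) = 0.150000 − (0.006591)/(0.210674) = 0.118716

0.1187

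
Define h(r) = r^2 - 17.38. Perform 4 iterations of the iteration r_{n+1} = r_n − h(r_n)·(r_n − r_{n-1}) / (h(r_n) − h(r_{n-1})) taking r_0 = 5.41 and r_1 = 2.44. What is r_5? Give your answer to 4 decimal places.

h(5.41) = 11.888100, h(2.44) = -11.426400
r_2 = 2.440000 − (-11.426400)·(2.440000 − 5.410000) / (-11.426400 − 11.888100) = 2.440000 − (33.936408)/(-23.314500) = 3.895592
h(3.895592) = -2.204360
r_3 = 3.895592 − (-2.204360)·(3.895592 − 2.440000) / (-2.204360 − (-11.426400)) = 3.895592 − (-3.208650)/(9.222040) = 4.243525
h(4.243525) = 0.627505
r_4 = 4.243525 − 0.627505·(4.243525 − 3.895592) / (0.627505 − (-2.204360)) = 4.243525 − (0.218330)/(2.831866) = 4.166428
h(4.166428) = -0.020881
r_5 = 4.166428 − (-0.020881)·(4.166428 − 4.243525) / (-0.020881 − 0.627505) = 4.166428 − (0.001610)/(-0.648386) = 4.168910

4.1689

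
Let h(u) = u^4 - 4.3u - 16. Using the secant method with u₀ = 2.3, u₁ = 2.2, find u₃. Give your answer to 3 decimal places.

2.251

h(2.3) = 2.09410, h(2.2) = -2.03440
u₂ = 2.20000 − (-2.03440)·(2.20000 − 2.30000) / (-2.03440 − 2.09410) = 2.20000 − (0.20344)/(-4.12850) = 2.24928
h(2.24928) = -0.07591
u₃ = 2.24928 − (-0.07591)·(2.24928 − 2.20000) / (-0.07591 − (-2.03440)) = 2.24928 − (-0.00374)/(1.95849) = 2.25119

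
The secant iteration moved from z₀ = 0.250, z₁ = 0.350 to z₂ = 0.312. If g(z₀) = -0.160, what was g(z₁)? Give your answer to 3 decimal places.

0.098

The secant line through (0.250, -0.160) and (0.350, g(z₁)) crosses zero at z₂ = 0.312.
So (0.250, -0.160), (0.350, g(z₁)), (0.312, 0) are collinear:
g(z₁) = -0.160 · (0.350 − 0.312) / (0.250 − 0.312) = -0.160 · (0.03800)/(-0.06200) = 0.09806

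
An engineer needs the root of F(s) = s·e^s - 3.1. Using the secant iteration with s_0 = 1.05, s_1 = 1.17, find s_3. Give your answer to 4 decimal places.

F(1.05) = -0.099466, F(1.17) = 0.669731
s_2 = 1.170000 − 0.669731·(1.170000 − 1.050000) / (0.669731 − (-0.099466)) = 1.170000 − (0.080368)/(0.769198) = 1.065517
F(1.065517) = -0.007506
s_3 = 1.065517 − (-0.007506)·(1.065517 − 1.170000) / (-0.007506 − 0.669731) = 1.065517 − (0.000784)/(-0.677237) = 1.066675

1.0667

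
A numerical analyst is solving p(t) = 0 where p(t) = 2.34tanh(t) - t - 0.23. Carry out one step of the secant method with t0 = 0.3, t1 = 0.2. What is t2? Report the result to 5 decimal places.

0.17341

p(0.3) = 0.1516715, p(0.2) = 0.0318582
t2 = 0.2000000 − 0.0318582·(0.2000000 − 0.3000000) / (0.0318582 − 0.1516715) = 0.2000000 − (-0.0031858)/(-0.1198133) = 0.1734101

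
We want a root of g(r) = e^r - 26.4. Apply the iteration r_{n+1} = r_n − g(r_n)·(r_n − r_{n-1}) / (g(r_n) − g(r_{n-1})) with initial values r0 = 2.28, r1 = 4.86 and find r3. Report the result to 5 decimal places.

2.87887

g(2.28) = -16.6233196, g(4.86) = 102.6242021
r2 = 4.8600000 − 102.6242021·(4.8600000 − 2.2800000) / (102.6242021 − (-16.6233196)) = 4.8600000 − (264.7704414)/(119.2475217) = 2.6396567
g(2.6396567) = -12.3916070
r3 = 2.6396567 − (-12.3916070)·(2.6396567 − 4.8600000) / (-12.3916070 − 102.6242021) = 2.6396567 − (27.5136221)/(-115.0158091) = 2.8788727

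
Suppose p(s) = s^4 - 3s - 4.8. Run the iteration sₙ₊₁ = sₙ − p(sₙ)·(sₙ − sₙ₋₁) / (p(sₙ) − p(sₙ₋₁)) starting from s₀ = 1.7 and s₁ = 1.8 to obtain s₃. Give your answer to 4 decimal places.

p(1.7) = -1.547900, p(1.8) = 0.297600
s₂ = 1.800000 − 0.297600·(1.800000 − 1.700000) / (0.297600 − (-1.547900)) = 1.800000 − (0.029760)/(1.845500) = 1.783874
p(1.783874) = -0.025178
s₃ = 1.783874 − (-0.025178)·(1.783874 − 1.800000) / (-0.025178 − 0.297600) = 1.783874 − (0.000406)/(-0.322778) = 1.785132

1.7851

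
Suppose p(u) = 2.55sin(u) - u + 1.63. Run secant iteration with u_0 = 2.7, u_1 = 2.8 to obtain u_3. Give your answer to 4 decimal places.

p(2.7) = 0.019819, p(2.8) = -0.315780
u_2 = 2.800000 − (-0.315780)·(2.800000 − 2.700000) / (-0.315780 − 0.019819) = 2.800000 − (-0.031578)/(-0.335599) = 2.705905
p(2.705905) = 0.000280
u_3 = 2.705905 − 0.000280·(2.705905 − 2.800000) / (0.000280 − (-0.315780)) = 2.705905 − (-0.000026)/(0.316060) = 2.705989

2.7060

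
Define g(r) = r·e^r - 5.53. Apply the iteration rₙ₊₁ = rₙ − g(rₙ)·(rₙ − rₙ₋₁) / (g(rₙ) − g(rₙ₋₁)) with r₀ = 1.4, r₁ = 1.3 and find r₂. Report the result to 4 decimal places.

1.3838

g(1.4) = 0.147280, g(1.3) = -0.759914
r₂ = 1.300000 − (-0.759914)·(1.300000 − 1.400000) / (-0.759914 − 0.147280) = 1.300000 − (0.075991)/(-0.907194) = 1.383765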